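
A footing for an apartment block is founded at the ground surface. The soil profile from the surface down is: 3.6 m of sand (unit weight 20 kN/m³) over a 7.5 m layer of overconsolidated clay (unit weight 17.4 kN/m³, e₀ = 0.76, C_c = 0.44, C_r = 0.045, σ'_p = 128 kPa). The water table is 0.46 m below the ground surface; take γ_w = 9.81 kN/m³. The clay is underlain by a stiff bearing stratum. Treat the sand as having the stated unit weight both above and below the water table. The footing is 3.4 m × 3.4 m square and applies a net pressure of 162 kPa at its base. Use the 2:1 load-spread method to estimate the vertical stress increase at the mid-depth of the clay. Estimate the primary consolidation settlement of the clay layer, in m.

Mid-depth of clay below the ground surface: z = 3.6 + 7.5/2 = 7.35 m.
Total vertical stress at mid-clay: σ_v = 20×3.6 + 17.4×3.75 = 137.25 kPa.
Pore pressure: u = 9.81×(7.35 − 0.46) = 67.591 kPa.
Initial effective stress: σ'_0 = σ_v − u = 137.25 − 67.591 = 69.659 kPa.
Stress increase at mid-clay by the 2:1 spreading method:
Δσ = qBL/((B+z)(L+z)) = 162×3.4×3.4/((3.4+7.35)(3.4+7.35)) = 16.205 kPa
Final effective stress: σ'_f = 69.659 + 16.205 = 85.864 kPa.
σ'_f = 85.864 ≤ σ'_p = 128 kPa, so the clay remains overconsolidated and only the recompression index applies:
S_c = C_r·H/(1+e₀)·log₁₀(σ'_f/σ'_0) = 0.045×7.5/1.76×log₁₀(85.864/69.659)
    = 0.19176 × 0.090834 = 0.01742 m

S_c ≈ 0.0174 m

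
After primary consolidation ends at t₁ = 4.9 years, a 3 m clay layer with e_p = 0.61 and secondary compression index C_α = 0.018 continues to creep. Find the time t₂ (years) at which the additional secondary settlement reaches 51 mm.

t₂ ≈ 162 years

S_s = C_α·H/(1+e_p)·log₁₀(t₂/t₁) ⇒ log₁₀(t₂/t₁) = S_s·(1+e_p)/(C_α·H).
log₁₀(t₂/t₁) = 0.051 × (1+0.61) / (0.018×3) = 1.521
t₂ = t₁ × 10^1.521 = 4.9 × 33.16 = 162.5 years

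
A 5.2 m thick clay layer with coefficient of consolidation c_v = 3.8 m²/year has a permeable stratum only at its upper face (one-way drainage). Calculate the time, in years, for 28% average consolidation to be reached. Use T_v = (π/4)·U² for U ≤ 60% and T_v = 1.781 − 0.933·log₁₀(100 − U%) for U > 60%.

t ≈ 0.438 years

Drainage path length: H_d = H = 5.2 m (single drainage).
U ≤ 60%: T_v = (π/4)·U² = (π/4)×0.28² = 0.061575.
t = T_v·H_d²/c_v = 0.061575×5.2²/3.8 = 0.4382 years.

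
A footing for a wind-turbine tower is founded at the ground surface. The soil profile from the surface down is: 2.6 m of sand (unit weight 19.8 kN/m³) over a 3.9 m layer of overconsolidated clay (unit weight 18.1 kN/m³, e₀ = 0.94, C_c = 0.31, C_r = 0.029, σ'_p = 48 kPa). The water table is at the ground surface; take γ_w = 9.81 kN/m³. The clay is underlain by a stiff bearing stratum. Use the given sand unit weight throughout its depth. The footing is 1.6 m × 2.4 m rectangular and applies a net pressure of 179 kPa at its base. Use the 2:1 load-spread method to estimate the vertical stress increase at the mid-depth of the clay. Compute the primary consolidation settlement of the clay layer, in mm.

Mid-depth of clay below the ground surface: z = 2.6 + 3.9/2 = 4.55 m.
Total vertical stress at mid-clay: σ_v = 19.8×2.6 + 18.1×1.95 = 86.775 kPa.
Pore pressure: u = 9.81×(4.55 − 0) = 44.636 kPa.
Initial effective stress: σ'_0 = σ_v − u = 86.775 − 44.636 = 42.139 kPa.
Stress increase at mid-clay by the 2:1 spreading method:
Δσ = qBL/((B+z)(L+z)) = 179×1.6×2.4/((1.6+4.55)(2.4+4.55)) = 16.081 kPa
Final effective stress: σ'_f = 42.139 + 16.081 = 58.22 kPa.
σ'_f = 58.22 > σ'_p = 48 kPa, so the stress path crosses the preconsolidation pressure — recompression up to σ'_p, then virgin compression beyond:
S_c = H/(1+e₀)·[C_r·log₁₀(σ'_p/σ'_0) + C_c·log₁₀(σ'_f/σ'_p)]
    = 3.9/1.94 × [0.029×log₁₀(48/42.139) + 0.31×log₁₀(58.22/48)]
    = 2.0103 × [0.0016402 + 0.025988] = 0.05554 m

S_c ≈ 55.5 mm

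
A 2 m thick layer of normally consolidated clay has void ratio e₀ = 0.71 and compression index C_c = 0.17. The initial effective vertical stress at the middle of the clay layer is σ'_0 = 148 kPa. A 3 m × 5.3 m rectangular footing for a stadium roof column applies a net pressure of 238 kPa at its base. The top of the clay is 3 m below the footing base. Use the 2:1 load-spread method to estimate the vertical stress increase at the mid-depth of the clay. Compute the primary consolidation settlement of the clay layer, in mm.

S_c ≈ 28.6 mm

Mid-depth of clay below the footing base: z = 3 + 2/2 = 4 m.
Stress increase at mid-clay by the 2:1 spreading method:
Δσ = qBL/((B+z)(L+z)) = 238×3×5.3/((3+4)(5.3+4)) = 58.129 kPa
Final effective stress: σ'_f = σ'_0 + Δσ = 148 + 58.129 = 206.13 kPa.
Normally consolidated clay, so the full stress increment lies on the virgin compression line:
S_c = C_c·H/(1+e₀)·log₁₀(σ'_f/σ'_0) = 0.17×2/(1+0.71)×log₁₀(206.13/148)
    = 0.19883 × 0.14388 = 0.02861 m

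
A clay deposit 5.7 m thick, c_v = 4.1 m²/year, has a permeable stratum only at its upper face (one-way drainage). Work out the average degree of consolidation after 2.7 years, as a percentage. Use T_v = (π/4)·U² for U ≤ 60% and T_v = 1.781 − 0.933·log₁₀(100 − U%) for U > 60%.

Drainage path length: H_d = H = 5.7 m (single drainage).
T_v = c_v·t/H_d² = 4.1×2.7/5.7² = 0.34072.
T_v = 0.34072 corresponds to the U > 60% branch:
U = 1 − 10^((1.781 − T_v)/0.933)/100 = 0.6503

U ≈ 65 %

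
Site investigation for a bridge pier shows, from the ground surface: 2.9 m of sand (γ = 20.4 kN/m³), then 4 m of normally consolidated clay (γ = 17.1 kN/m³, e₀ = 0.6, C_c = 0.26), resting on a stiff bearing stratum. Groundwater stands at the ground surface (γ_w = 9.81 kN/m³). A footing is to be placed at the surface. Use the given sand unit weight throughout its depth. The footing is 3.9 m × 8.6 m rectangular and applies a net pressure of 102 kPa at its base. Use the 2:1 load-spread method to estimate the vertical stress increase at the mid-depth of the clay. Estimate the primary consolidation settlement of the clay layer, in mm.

S_c ≈ 139 mm

Mid-depth of clay below the ground surface: z = 2.9 + 4/2 = 4.9 m.
Total vertical stress at mid-clay: σ_v = 20.4×2.9 + 17.1×2 = 93.36 kPa.
Pore pressure: u = 9.81×(4.9 − 0) = 48.069 kPa.
Initial effective stress: σ'_0 = σ_v − u = 93.36 − 48.069 = 45.291 kPa.
Stress increase at mid-clay by the 2:1 spreading method:
Δσ = qBL/((B+z)(L+z)) = 102×3.9×8.6/((3.9+4.9)(8.6+4.9)) = 28.797 kPa
Final effective stress: σ'_f = σ'_0 + Δσ = 45.291 + 28.797 = 74.088 kPa.
Normally consolidated clay, so the full stress increment lies on the virgin compression line:
S_c = C_c·H/(1+e₀)·log₁₀(σ'_f/σ'_0) = 0.26×4/(1+0.6)×log₁₀(74.088/45.291)
    = 0.65 × 0.21374 = 0.1389 m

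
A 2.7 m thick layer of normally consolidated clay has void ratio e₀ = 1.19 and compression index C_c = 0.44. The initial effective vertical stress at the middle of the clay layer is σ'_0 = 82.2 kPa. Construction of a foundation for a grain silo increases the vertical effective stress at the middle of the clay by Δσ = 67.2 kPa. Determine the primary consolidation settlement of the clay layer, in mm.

S_c ≈ 141 mm

Final effective stress: σ'_f = σ'_0 + Δσ = 82.2 + 67.2 = 149.4 kPa.
Normally consolidated clay, so the full stress increment lies on the virgin compression line:
S_c = C_c·H/(1+e₀)·log₁₀(σ'_f/σ'_0) = 0.44×2.7/(1+1.19)×log₁₀(149.4/82.2)
    = 0.54247 × 0.25948 = 0.1408 m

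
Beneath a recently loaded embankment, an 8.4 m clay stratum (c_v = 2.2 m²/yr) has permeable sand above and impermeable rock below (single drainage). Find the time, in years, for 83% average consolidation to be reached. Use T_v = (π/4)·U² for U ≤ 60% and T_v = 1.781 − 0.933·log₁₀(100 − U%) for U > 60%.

t ≈ 20.3 years

Drainage path length: H_d = H = 8.4 m (single drainage).
U > 60%: T_v = 1.781 − 0.933·log₁₀(100 − 83) = 0.63299.
t = T_v·H_d²/c_v = 0.63299×8.4²/2.2 = 20.3 years.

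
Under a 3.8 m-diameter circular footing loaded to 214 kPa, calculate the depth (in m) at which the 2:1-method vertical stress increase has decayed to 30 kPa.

z ≈ 6.35 m

2:1 spreading — at depth z the loaded area has grown by z in each plan dimension:
qD²/(D+z)² = Δσ_z ⇒ z = D(√(q/Δσ_z) − 1) = 3.8×(√(214/30) − 1) = 6.349 m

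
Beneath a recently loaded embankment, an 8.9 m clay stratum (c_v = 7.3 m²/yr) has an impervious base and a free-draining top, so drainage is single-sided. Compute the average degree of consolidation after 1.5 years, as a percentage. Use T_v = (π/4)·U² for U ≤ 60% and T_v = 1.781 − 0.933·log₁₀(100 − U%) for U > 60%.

Drainage path length: H_d = H = 8.9 m (single drainage).
T_v = c_v·t/H_d² = 7.3×1.5/8.9² = 0.13824.
T_v = 0.13824 corresponds to the U ≤ 60% branch:
U = √(4T_v/π) = 0.4195

U ≈ 42 %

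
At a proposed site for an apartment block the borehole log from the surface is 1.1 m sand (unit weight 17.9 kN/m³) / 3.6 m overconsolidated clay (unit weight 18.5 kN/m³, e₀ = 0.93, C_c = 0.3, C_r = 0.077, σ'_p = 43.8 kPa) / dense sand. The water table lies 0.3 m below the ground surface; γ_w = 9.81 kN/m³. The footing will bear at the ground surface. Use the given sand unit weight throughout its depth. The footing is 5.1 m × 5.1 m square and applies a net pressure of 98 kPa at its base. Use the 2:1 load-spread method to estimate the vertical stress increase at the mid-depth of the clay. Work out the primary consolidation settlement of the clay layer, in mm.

Mid-depth of clay below the ground surface: z = 1.1 + 3.6/2 = 2.9 m.
Total vertical stress at mid-clay: σ_v = 17.9×1.1 + 18.5×1.8 = 52.99 kPa.
Pore pressure: u = 9.81×(2.9 − 0.3) = 25.506 kPa.
Initial effective stress: σ'_0 = σ_v − u = 52.99 − 25.506 = 27.484 kPa.
Stress increase at mid-clay by the 2:1 spreading method:
Δσ = qBL/((B+z)(L+z)) = 98×5.1×5.1/((5.1+2.9)(5.1+2.9)) = 39.828 kPa
Final effective stress: σ'_f = 27.484 + 39.828 = 67.312 kPa.
σ'_f = 67.312 > σ'_p = 43.8 kPa, so the stress path crosses the preconsolidation pressure — recompression up to σ'_p, then virgin compression beyond:
S_c = H/(1+e₀)·[C_r·log₁₀(σ'_p/σ'_0) + C_c·log₁₀(σ'_f/σ'_p)]
    = 3.6/1.93 × [0.077×log₁₀(43.8/27.484) + 0.3×log₁₀(67.312/43.8)]
    = 1.8653 × [0.015584 + 0.055986] = 0.1335 m

S_c ≈ 133 mm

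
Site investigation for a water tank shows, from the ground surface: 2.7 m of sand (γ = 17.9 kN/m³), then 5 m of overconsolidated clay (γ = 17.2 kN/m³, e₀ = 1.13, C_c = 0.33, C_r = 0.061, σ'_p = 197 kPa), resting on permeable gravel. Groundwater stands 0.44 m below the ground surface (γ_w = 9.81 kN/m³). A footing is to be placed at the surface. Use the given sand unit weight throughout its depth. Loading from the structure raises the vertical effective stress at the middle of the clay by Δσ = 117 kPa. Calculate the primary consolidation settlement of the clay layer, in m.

S_c ≈ 0.08 m

Mid-depth of clay below the ground surface: z = 2.7 + 5/2 = 5.2 m.
Total vertical stress at mid-clay: σ_v = 17.9×2.7 + 17.2×2.5 = 91.33 kPa.
Pore pressure: u = 9.81×(5.2 − 0.44) = 46.696 kPa.
Initial effective stress: σ'_0 = σ_v − u = 91.33 − 46.696 = 44.634 kPa.
Final effective stress: σ'_f = 44.634 + 117 = 161.63 kPa.
σ'_f = 161.63 ≤ σ'_p = 197 kPa, so the clay remains overconsolidated and only the recompression index applies:
S_c = C_r·H/(1+e₀)·log₁₀(σ'_f/σ'_0) = 0.061×5/2.13×log₁₀(161.63/44.634)
    = 0.14319 × 0.55886 = 0.08002 m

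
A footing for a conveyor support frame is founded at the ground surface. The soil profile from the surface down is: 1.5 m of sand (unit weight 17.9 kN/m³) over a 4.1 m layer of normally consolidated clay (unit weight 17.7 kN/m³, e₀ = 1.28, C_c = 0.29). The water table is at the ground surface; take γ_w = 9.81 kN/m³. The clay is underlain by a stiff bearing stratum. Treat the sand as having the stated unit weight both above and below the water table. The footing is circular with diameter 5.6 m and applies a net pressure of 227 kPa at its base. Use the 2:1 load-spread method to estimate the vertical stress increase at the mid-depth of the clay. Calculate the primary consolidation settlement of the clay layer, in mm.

S_c ≈ 314 mm

Mid-depth of clay below the ground surface: z = 1.5 + 4.1/2 = 3.55 m.
Total vertical stress at mid-clay: σ_v = 17.9×1.5 + 17.7×2.05 = 63.135 kPa.
Pore pressure: u = 9.81×(3.55 − 0) = 34.825 kPa.
Initial effective stress: σ'_0 = σ_v − u = 63.135 − 34.825 = 28.31 kPa.
Stress increase at mid-clay by the 2:1 spreading method:
Δσ ≈ qD²/(D+z)² = 227×5.6²/(5.6+3.55)² = 85.028 kPa
Final effective stress: σ'_f = σ'_0 + Δσ = 28.31 + 85.028 = 113.34 kPa.
Normally consolidated clay, so the full stress increment lies on the virgin compression line:
S_c = C_c·H/(1+e₀)·log₁₀(σ'_f/σ'_0) = 0.29×4.1/(1+1.28)×log₁₀(113.34/28.31)
    = 0.52149 × 0.60244 = 0.3142 m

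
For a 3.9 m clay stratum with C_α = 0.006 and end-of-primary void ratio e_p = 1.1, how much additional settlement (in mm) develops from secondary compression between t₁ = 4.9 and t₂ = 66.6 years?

S_s ≈ 12.6 mm

Secondary compression: S_s = C_α·H/(1+e_p)·log₁₀(t₂/t₁)
S_s = 0.006×3.9/(1+1.1)×log₁₀(66.6/4.9)
    = 0.01114 × 1.133 = 0.01263 m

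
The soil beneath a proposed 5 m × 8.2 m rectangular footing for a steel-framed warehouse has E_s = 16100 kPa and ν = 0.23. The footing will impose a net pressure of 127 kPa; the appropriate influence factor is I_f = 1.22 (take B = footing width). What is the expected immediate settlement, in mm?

S_e ≈ 45.6 mm

Immediate (elastic) settlement: S_e = q·B·(1−ν²)/E_s · I_f.
S_e = 127 × 5 × (1 − 0.23²) / 16100 × 1.22
    = 127 × 5 × 0.9471 / 16100 × 1.22
    = 0.04557 m = 45.57 mm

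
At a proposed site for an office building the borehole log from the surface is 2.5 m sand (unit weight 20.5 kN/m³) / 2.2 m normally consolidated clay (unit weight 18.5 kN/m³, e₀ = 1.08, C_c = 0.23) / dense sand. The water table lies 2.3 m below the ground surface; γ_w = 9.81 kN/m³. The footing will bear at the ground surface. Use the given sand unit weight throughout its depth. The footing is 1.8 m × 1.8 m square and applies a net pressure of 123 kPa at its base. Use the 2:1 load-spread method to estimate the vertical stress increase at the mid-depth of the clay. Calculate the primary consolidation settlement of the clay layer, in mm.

Mid-depth of clay below the ground surface: z = 2.5 + 2.2/2 = 3.6 m.
Total vertical stress at mid-clay: σ_v = 20.5×2.5 + 18.5×1.1 = 71.6 kPa.
Pore pressure: u = 9.81×(3.6 − 2.3) = 12.753 kPa.
Initial effective stress: σ'_0 = σ_v − u = 71.6 − 12.753 = 58.847 kPa.
Stress increase at mid-clay by the 2:1 spreading method:
Δσ = qBL/((B+z)(L+z)) = 123×1.8×1.8/((1.8+3.6)(1.8+3.6)) = 13.667 kPa
Final effective stress: σ'_f = σ'_0 + Δσ = 58.847 + 13.667 = 72.514 kPa.
Normally consolidated clay, so the full stress increment lies on the virgin compression line:
S_c = C_c·H/(1+e₀)·log₁₀(σ'_f/σ'_0) = 0.23×2.2/(1+1.08)×log₁₀(72.514/58.847)
    = 0.24327 × 0.090698 = 0.02206 m

S_c ≈ 22.1 mm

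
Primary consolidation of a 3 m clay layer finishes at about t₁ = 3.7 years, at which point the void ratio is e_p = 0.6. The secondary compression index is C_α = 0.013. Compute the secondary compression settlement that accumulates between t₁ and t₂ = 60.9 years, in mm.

Secondary compression: S_s = C_α·H/(1+e_p)·log₁₀(t₂/t₁)
S_s = 0.013×3/(1+0.6)×log₁₀(60.9/3.7)
    = 0.02437 × 1.216 = 0.02965 m

S_s ≈ 29.7 mm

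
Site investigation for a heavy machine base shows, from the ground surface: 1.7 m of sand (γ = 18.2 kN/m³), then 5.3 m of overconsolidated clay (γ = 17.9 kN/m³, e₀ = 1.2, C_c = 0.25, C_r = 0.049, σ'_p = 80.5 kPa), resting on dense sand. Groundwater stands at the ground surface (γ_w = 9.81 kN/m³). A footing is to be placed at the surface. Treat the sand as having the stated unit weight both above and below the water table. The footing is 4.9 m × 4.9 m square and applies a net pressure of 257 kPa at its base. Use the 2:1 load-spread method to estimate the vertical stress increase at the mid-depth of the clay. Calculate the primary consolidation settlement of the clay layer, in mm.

S_c ≈ 118 mm

Mid-depth of clay below the ground surface: z = 1.7 + 5.3/2 = 4.35 m.
Total vertical stress at mid-clay: σ_v = 18.2×1.7 + 17.9×2.65 = 78.375 kPa.
Pore pressure: u = 9.81×(4.35 − 0) = 42.673 kPa.
Initial effective stress: σ'_0 = σ_v − u = 78.375 − 42.673 = 35.702 kPa.
Stress increase at mid-clay by the 2:1 spreading method:
Δσ = qBL/((B+z)(L+z)) = 257×4.9×4.9/((4.9+4.35)(4.9+4.35)) = 72.118 kPa
Final effective stress: σ'_f = 35.702 + 72.118 = 107.82 kPa.
σ'_f = 107.82 > σ'_p = 80.5 kPa, so the stress path crosses the preconsolidation pressure — recompression up to σ'_p, then virgin compression beyond:
S_c = H/(1+e₀)·[C_r·log₁₀(σ'_p/σ'_0) + C_c·log₁₀(σ'_f/σ'_p)]
    = 5.3/2.2 × [0.049×log₁₀(80.5/35.702) + 0.25×log₁₀(107.82/80.5)]
    = 2.4091 × [0.017302 + 0.031726] = 0.1181 m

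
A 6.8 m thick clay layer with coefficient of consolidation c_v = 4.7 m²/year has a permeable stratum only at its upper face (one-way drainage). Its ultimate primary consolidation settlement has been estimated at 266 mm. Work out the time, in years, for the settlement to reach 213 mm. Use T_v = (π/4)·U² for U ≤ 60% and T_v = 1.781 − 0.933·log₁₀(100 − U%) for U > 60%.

Drainage path length: H_d = H = 6.8 m (single drainage).
U = S(t)/S_ult = 213/266 = 0.8008.
U > 60%: T_v = 1.781 − 0.933·log₁₀(100 − 80.075) = 0.56867.
t = T_v·H_d²/c_v = 0.56867×6.8²/4.7 = 5.595 years.

t ≈ 5.59 years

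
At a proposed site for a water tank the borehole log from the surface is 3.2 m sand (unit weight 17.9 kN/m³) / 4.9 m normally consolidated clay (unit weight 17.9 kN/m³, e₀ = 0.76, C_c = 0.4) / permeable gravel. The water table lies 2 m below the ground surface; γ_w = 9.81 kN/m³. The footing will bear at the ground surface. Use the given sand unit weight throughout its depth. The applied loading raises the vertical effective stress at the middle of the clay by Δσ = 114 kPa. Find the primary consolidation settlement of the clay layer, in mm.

Mid-depth of clay below the ground surface: z = 3.2 + 4.9/2 = 5.65 m.
Total vertical stress at mid-clay: σ_v = 17.9×3.2 + 17.9×2.45 = 101.13 kPa.
Pore pressure: u = 9.81×(5.65 − 2) = 35.806 kPa.
Initial effective stress: σ'_0 = σ_v − u = 101.13 − 35.806 = 65.324 kPa.
Final effective stress: σ'_f = σ'_0 + Δσ = 65.324 + 114 = 179.32 kPa.
Normally consolidated clay, so the full stress increment lies on the virgin compression line:
S_c = C_c·H/(1+e₀)·log₁₀(σ'_f/σ'_0) = 0.4×4.9/(1+0.76)×log₁₀(179.32/65.324)
    = 1.1136 × 0.43856 = 0.4884 m

S_c ≈ 488 mm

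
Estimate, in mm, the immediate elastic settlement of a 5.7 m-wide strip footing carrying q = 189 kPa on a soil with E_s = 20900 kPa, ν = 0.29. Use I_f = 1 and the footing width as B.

Immediate (elastic) settlement: S_e = q·B·(1−ν²)/E_s · I_f.
S_e = 189 × 5.7 × (1 − 0.29²) / 20900 × 1
    = 189 × 5.7 × 0.9159 / 20900 × 1
    = 0.04721 m = 47.21 mm

S_e ≈ 47.2 mm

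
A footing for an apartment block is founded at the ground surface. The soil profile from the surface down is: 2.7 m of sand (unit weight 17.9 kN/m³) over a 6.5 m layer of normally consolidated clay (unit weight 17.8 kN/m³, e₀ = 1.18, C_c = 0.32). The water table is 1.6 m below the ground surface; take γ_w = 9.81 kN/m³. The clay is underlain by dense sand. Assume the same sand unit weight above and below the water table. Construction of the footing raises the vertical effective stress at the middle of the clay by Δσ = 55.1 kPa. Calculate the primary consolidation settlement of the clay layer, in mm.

Mid-depth of clay below the ground surface: z = 2.7 + 6.5/2 = 5.95 m.
Total vertical stress at mid-clay: σ_v = 17.9×2.7 + 17.8×3.25 = 106.18 kPa.
Pore pressure: u = 9.81×(5.95 − 1.6) = 42.673 kPa.
Initial effective stress: σ'_0 = σ_v − u = 106.18 − 42.673 = 63.507 kPa.
Final effective stress: σ'_f = σ'_0 + Δσ = 63.507 + 55.1 = 118.61 kPa.
Normally consolidated clay, so the full stress increment lies on the virgin compression line:
S_c = C_c·H/(1+e₀)·log₁₀(σ'_f/σ'_0) = 0.32×6.5/(1+1.18)×log₁₀(118.61/63.507)
    = 0.95413 × 0.2713 = 0.2589 m

S_c ≈ 259 mm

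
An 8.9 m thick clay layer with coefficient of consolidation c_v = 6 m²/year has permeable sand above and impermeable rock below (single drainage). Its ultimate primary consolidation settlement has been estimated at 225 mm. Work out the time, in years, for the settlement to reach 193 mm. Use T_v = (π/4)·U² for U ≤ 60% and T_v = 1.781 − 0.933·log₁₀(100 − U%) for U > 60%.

t ≈ 9.31 years

Drainage path length: H_d = H = 8.9 m (single drainage).
U = S(t)/S_ult = 193/225 = 0.8578.
U > 60%: T_v = 1.781 − 0.933·log₁₀(100 − 85.778) = 0.70528.
t = T_v·H_d²/c_v = 0.70528×8.9²/6 = 9.311 years.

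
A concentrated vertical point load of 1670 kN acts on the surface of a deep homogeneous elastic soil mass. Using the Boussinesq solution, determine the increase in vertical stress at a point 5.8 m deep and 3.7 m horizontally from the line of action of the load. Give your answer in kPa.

Δσ_z ≈ 10.1 kPa

Boussinesq vertical stress below a point load on an elastic half-space:
Δσ_z = 3P/(2πz²) · [1 + (r/z)²]^(−5/2)
r/z = 3.7/5.8 = 0.63793; [1+(r/z)²]^(−5/2) = 0.42589.
Δσ_z = 3×1670/(2π×5.8²) × 0.42589 = 23.703 × 0.42589 = 10.09 kPa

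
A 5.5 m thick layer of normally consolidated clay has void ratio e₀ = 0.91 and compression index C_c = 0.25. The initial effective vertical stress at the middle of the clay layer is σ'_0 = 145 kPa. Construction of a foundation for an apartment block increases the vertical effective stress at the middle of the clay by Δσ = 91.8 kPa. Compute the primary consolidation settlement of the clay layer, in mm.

Final effective stress: σ'_f = σ'_0 + Δσ = 145 + 91.8 = 236.8 kPa.
Normally consolidated clay, so the full stress increment lies on the virgin compression line:
S_c = C_c·H/(1+e₀)·log₁₀(σ'_f/σ'_0) = 0.25×5.5/(1+0.91)×log₁₀(236.8/145)
    = 0.7199 × 0.21301 = 0.1533 m

S_c ≈ 153 mm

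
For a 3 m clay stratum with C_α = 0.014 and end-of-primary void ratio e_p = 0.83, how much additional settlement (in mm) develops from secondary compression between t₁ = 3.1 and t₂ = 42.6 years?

S_s ≈ 26.1 mm

Secondary compression: S_s = C_α·H/(1+e_p)·log₁₀(t₂/t₁)
S_s = 0.014×3/(1+0.83)×log₁₀(42.6/3.1)
    = 0.02295 × 1.138 = 0.02612 m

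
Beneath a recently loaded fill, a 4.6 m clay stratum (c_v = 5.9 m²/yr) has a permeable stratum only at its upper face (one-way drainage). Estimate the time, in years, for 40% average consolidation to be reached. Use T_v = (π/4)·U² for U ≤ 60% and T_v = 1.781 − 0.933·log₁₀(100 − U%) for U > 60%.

Drainage path length: H_d = H = 4.6 m (single drainage).
U ≤ 60%: T_v = (π/4)·U² = (π/4)×0.4² = 0.12566.
t = T_v·H_d²/c_v = 0.12566×4.6²/5.9 = 0.4507 years.

t ≈ 0.451 years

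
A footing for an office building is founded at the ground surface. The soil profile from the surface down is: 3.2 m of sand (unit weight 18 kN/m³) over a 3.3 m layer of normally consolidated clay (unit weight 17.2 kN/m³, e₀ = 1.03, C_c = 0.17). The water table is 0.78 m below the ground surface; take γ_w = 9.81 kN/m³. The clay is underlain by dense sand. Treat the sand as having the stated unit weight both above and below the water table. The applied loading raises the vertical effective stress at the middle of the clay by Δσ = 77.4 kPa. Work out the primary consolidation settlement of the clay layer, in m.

Mid-depth of clay below the ground surface: z = 3.2 + 3.3/2 = 4.85 m.
Total vertical stress at mid-clay: σ_v = 18×3.2 + 17.2×1.65 = 85.98 kPa.
Pore pressure: u = 9.81×(4.85 − 0.78) = 39.927 kPa.
Initial effective stress: σ'_0 = σ_v − u = 85.98 − 39.927 = 46.053 kPa.
Final effective stress: σ'_f = σ'_0 + Δσ = 46.053 + 77.4 = 123.45 kPa.
Normally consolidated clay, so the full stress increment lies on the virgin compression line:
S_c = C_c·H/(1+e₀)·log₁₀(σ'_f/σ'_0) = 0.17×3.3/(1+1.03)×log₁₀(123.45/46.053)
    = 0.27635 × 0.42823 = 0.1183 m

S_c ≈ 0.118 m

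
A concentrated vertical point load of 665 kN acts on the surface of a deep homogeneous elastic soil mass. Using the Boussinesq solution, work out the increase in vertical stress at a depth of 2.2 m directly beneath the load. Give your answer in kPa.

Boussinesq vertical stress below a point load on an elastic half-space:
Δσ_z = 3P/(2πz²) · [1 + (r/z)²]^(−5/2)
r/z = 0/2.2 = 0; [1+(r/z)²]^(−5/2) = 1.
Δσ_z = 3×665/(2π×2.2²) × 1 = 65.602 × 1 = 65.6 kPa

Δσ_z ≈ 65.6 kPa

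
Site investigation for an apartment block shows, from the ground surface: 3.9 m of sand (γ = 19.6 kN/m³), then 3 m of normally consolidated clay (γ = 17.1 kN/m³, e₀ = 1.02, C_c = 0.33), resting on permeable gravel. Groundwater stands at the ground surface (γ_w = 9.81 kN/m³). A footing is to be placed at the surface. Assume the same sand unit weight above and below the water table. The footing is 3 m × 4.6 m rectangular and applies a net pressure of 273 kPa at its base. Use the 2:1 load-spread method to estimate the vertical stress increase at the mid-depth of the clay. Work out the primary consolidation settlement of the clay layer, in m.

S_c ≈ 0.138 m

Mid-depth of clay below the ground surface: z = 3.9 + 3/2 = 5.4 m.
Total vertical stress at mid-clay: σ_v = 19.6×3.9 + 17.1×1.5 = 102.09 kPa.
Pore pressure: u = 9.81×(5.4 − 0) = 52.974 kPa.
Initial effective stress: σ'_0 = σ_v − u = 102.09 − 52.974 = 49.116 kPa.
Stress increase at mid-clay by the 2:1 spreading method:
Δσ = qBL/((B+z)(L+z)) = 273×3×4.6/((3+5.4)(4.6+5.4)) = 44.85 kPa
Final effective stress: σ'_f = σ'_0 + Δσ = 49.116 + 44.85 = 93.966 kPa.
Normally consolidated clay, so the full stress increment lies on the virgin compression line:
S_c = C_c·H/(1+e₀)·log₁₀(σ'_f/σ'_0) = 0.33×3/(1+1.02)×log₁₀(93.966/49.116)
    = 0.4901 × 0.28175 = 0.1381 m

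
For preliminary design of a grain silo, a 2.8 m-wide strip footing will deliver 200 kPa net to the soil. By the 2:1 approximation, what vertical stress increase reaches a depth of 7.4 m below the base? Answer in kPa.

Δσ_z ≈ 54.9 kPa

By the 2:1 method the load spreads at 1 horizontal : 2 vertical, so at depth z the loaded area has grown by z in each plan dimension:
Δσ = qB/(B+z) = 200×2.8/(2.8+7.4) = 54.902 kPa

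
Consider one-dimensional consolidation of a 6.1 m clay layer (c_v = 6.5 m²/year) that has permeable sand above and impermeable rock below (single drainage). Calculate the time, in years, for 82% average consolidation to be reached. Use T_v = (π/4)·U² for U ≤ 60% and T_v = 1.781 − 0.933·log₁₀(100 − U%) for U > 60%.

t ≈ 3.49 years

Drainage path length: H_d = H = 6.1 m (single drainage).
U > 60%: T_v = 1.781 − 0.933·log₁₀(100 − 82) = 0.60983.
t = T_v·H_d²/c_v = 0.60983×6.1²/6.5 = 3.491 years.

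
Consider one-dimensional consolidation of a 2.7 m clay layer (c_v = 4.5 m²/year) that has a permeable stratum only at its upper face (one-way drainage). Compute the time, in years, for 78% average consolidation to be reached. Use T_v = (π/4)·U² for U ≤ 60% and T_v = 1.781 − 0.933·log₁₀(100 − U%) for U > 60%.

t ≈ 0.856 years

Drainage path length: H_d = H = 2.7 m (single drainage).
U > 60%: T_v = 1.781 − 0.933·log₁₀(100 − 78) = 0.52852.
t = T_v·H_d²/c_v = 0.52852×2.7²/4.5 = 0.8562 years.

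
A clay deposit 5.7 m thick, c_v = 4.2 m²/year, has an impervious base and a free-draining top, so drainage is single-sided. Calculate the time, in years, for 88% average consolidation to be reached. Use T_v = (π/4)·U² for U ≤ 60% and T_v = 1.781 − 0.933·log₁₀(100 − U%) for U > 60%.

t ≈ 5.99 years

Drainage path length: H_d = H = 5.7 m (single drainage).
U > 60%: T_v = 1.781 − 0.933·log₁₀(100 − 88) = 0.77412.
t = T_v·H_d²/c_v = 0.77412×5.7²/4.2 = 5.988 years.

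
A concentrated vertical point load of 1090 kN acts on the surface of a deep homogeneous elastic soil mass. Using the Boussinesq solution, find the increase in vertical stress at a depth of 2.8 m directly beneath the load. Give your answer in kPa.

Δσ_z ≈ 66.4 kPa

Boussinesq vertical stress below a point load on an elastic half-space:
Δσ_z = 3P/(2πz²) · [1 + (r/z)²]^(−5/2)
r/z = 0/2.8 = 0; [1+(r/z)²]^(−5/2) = 1.
Δσ_z = 3×1090/(2π×2.8²) × 1 = 66.382 × 1 = 66.38 kPa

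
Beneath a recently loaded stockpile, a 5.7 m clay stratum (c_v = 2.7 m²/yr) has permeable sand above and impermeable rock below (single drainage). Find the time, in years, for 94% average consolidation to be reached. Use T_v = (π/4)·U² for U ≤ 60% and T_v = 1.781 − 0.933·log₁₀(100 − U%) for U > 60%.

t ≈ 12.7 years

Drainage path length: H_d = H = 5.7 m (single drainage).
U > 60%: T_v = 1.781 − 0.933·log₁₀(100 − 94) = 1.055.
t = T_v·H_d²/c_v = 1.055×5.7²/2.7 = 12.7 years.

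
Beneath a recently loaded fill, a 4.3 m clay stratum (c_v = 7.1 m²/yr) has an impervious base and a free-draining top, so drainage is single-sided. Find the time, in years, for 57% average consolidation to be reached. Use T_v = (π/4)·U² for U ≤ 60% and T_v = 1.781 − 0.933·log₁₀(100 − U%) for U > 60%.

Drainage path length: H_d = H = 4.3 m (single drainage).
U ≤ 60%: T_v = (π/4)·U² = (π/4)×0.57² = 0.25518.
t = T_v·H_d²/c_v = 0.25518×4.3²/7.1 = 0.6645 years.

t ≈ 0.665 years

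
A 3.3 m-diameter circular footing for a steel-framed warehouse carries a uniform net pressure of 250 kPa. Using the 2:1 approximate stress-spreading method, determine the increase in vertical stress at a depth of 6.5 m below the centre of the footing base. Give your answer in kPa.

Δσ_z ≈ 28.3 kPa

By the 2:1 method the load spreads at 1 horizontal : 2 vertical, so at depth z the loaded area has grown by z in each plan dimension:
Δσ ≈ qD²/(D+z)² = 250×3.3²/(3.3+6.5)² = 28.348 kPa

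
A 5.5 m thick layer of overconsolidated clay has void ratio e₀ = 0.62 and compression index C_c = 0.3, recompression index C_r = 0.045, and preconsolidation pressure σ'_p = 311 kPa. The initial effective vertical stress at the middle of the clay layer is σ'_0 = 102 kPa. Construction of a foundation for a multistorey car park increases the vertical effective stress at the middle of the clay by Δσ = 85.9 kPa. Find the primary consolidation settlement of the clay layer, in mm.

S_c ≈ 40.5 mm

Final effective stress: σ'_f = 102 + 85.9 = 187.9 kPa.
σ'_f = 187.9 ≤ σ'_p = 311 kPa, so the clay remains overconsolidated and only the recompression index applies:
S_c = C_r·H/(1+e₀)·log₁₀(σ'_f/σ'_0) = 0.045×5.5/1.62×log₁₀(187.9/102)
    = 0.15278 × 0.26533 = 0.04054 m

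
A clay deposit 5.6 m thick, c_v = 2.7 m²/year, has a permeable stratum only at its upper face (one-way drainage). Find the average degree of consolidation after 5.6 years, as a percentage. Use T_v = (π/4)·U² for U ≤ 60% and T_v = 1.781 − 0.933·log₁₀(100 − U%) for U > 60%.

Drainage path length: H_d = H = 5.6 m (single drainage).
T_v = c_v·t/H_d² = 2.7×5.6/5.6² = 0.48214.
T_v = 0.48214 corresponds to the U > 60% branch:
U = 1 − 10^((1.781 − T_v)/0.933)/100 = 0.7533

U ≈ 75.3 %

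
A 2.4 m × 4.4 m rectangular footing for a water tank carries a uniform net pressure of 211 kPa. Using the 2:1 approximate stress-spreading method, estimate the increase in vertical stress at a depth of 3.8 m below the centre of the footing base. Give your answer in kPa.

Δσ_z ≈ 43.8 kPa

By the 2:1 method the load spreads at 1 horizontal : 2 vertical, so at depth z the loaded area has grown by z in each plan dimension:
Δσ = qBL/((B+z)(L+z)) = 211×2.4×4.4/((2.4+3.8)(4.4+3.8)) = 43.827 kPa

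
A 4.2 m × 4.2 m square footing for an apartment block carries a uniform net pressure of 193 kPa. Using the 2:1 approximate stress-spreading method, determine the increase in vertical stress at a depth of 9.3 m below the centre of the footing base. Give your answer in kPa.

Δσ_z ≈ 18.7 kPa

By the 2:1 method the load spreads at 1 horizontal : 2 vertical, so at depth z the loaded area has grown by z in each plan dimension:
Δσ = qBL/((B+z)(L+z)) = 193×4.2×4.2/((4.2+9.3)(4.2+9.3)) = 18.68 kPa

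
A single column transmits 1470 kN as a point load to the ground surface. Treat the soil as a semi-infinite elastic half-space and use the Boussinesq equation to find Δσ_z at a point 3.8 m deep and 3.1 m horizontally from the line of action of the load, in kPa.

Δσ_z ≈ 13.6 kPa

Boussinesq vertical stress below a point load on an elastic half-space:
Δσ_z = 3P/(2πz²) · [1 + (r/z)²]^(−5/2)
r/z = 3.1/3.8 = 0.81579; [1+(r/z)²]^(−5/2) = 0.27934.
Δσ_z = 3×1470/(2π×3.8²) × 0.27934 = 48.606 × 0.27934 = 13.58 kPa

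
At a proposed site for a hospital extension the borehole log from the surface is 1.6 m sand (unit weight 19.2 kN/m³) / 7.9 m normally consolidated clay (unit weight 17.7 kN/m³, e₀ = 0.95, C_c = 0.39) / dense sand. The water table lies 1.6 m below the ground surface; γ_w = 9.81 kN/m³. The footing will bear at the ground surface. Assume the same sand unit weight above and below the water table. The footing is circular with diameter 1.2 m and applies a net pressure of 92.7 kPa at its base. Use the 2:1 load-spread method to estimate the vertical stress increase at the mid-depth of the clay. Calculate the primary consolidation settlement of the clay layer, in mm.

S_c ≈ 31.7 mm

Mid-depth of clay below the ground surface: z = 1.6 + 7.9/2 = 5.55 m.
Total vertical stress at mid-clay: σ_v = 19.2×1.6 + 17.7×3.95 = 100.64 kPa.
Pore pressure: u = 9.81×(5.55 − 1.6) = 38.75 kPa.
Initial effective stress: σ'_0 = σ_v − u = 100.64 − 38.75 = 61.89 kPa.
Stress increase at mid-clay by the 2:1 spreading method:
Δσ ≈ qD²/(D+z)² = 92.7×1.2²/(1.2+5.55)² = 2.9298 kPa
Final effective stress: σ'_f = σ'_0 + Δσ = 61.89 + 2.9298 = 64.82 kPa.
Normally consolidated clay, so the full stress increment lies on the virgin compression line:
S_c = C_c·H/(1+e₀)·log₁₀(σ'_f/σ'_0) = 0.39×7.9/(1+0.95)×log₁₀(64.82/61.89)
    = 1.58 × 0.020089 = 0.03174 m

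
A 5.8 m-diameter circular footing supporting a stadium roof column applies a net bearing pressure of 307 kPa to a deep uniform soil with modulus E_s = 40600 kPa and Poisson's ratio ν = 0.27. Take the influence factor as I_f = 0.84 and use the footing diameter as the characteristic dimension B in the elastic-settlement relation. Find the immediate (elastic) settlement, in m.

S_e ≈ 0.0342 m

Immediate (elastic) settlement: S_e = q·B·(1−ν²)/E_s · I_f.
S_e = 307 × 5.8 × (1 − 0.27²) / 40600 × 0.84
    = 307 × 5.8 × 0.9271 / 40600 × 0.84
    = 0.03415 m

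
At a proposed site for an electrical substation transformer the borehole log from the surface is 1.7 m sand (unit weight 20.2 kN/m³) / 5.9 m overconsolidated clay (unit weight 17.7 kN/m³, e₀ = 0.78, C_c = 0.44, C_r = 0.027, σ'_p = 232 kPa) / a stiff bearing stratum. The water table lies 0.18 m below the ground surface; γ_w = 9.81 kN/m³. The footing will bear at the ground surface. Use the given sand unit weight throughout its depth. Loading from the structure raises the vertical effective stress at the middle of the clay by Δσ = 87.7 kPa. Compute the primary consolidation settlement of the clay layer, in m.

S_c ≈ 0.0434 m

Mid-depth of clay below the ground surface: z = 1.7 + 5.9/2 = 4.65 m.
Total vertical stress at mid-clay: σ_v = 20.2×1.7 + 17.7×2.95 = 86.555 kPa.
Pore pressure: u = 9.81×(4.65 − 0.18) = 43.851 kPa.
Initial effective stress: σ'_0 = σ_v − u = 86.555 − 43.851 = 42.704 kPa.
Final effective stress: σ'_f = 42.704 + 87.7 = 130.4 kPa.
σ'_f = 130.4 ≤ σ'_p = 232 kPa, so the clay remains overconsolidated and only the recompression index applies:
S_c = C_r·H/(1+e₀)·log₁₀(σ'_f/σ'_0) = 0.027×5.9/1.78×log₁₀(130.4/42.704)
    = 0.089494 × 0.48481 = 0.04339 m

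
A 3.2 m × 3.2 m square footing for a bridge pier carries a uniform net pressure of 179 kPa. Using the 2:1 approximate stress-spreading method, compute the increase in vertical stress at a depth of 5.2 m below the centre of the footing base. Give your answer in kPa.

Δσ_z ≈ 26 kPa

By the 2:1 method the load spreads at 1 horizontal : 2 vertical, so at depth z the loaded area has grown by z in each plan dimension:
Δσ = qBL/((B+z)(L+z)) = 179×3.2×3.2/((3.2+5.2)(3.2+5.2)) = 25.977 kPa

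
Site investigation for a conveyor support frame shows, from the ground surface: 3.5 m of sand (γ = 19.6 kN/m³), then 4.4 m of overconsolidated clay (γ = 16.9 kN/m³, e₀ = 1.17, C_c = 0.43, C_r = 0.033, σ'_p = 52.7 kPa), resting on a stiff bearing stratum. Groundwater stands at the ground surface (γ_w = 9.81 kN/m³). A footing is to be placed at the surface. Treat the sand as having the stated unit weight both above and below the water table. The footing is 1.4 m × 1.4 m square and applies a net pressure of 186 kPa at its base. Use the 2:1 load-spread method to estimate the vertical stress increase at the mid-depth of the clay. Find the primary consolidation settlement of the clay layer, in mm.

Mid-depth of clay below the ground surface: z = 3.5 + 4.4/2 = 5.7 m.
Total vertical stress at mid-clay: σ_v = 19.6×3.5 + 16.9×2.2 = 105.78 kPa.
Pore pressure: u = 9.81×(5.7 − 0) = 55.917 kPa.
Initial effective stress: σ'_0 = σ_v − u = 105.78 − 55.917 = 49.863 kPa.
Stress increase at mid-clay by the 2:1 spreading method:
Δσ = qBL/((B+z)(L+z)) = 186×1.4×1.4/((1.4+5.7)(1.4+5.7)) = 7.2319 kPa
Final effective stress: σ'_f = 49.863 + 7.2319 = 57.095 kPa.
σ'_f = 57.095 > σ'_p = 52.7 kPa, so the stress path crosses the preconsolidation pressure — recompression up to σ'_p, then virgin compression beyond:
S_c = H/(1+e₀)·[C_r·log₁₀(σ'_p/σ'_0) + C_c·log₁₀(σ'_f/σ'_p)]
    = 4.4/2.17 × [0.033×log₁₀(52.7/49.863) + 0.43×log₁₀(57.095/52.7)]
    = 2.0276 × [0.00079306 + 0.014959] = 0.03194 m

S_c ≈ 31.9 mm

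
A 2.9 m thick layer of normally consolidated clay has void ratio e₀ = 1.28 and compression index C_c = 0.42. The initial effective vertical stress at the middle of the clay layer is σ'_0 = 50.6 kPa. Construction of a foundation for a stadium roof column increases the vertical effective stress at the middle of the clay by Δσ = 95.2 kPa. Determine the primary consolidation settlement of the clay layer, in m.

S_c ≈ 0.246 m

Final effective stress: σ'_f = σ'_0 + Δσ = 50.6 + 95.2 = 145.8 kPa.
Normally consolidated clay, so the full stress increment lies on the virgin compression line:
S_c = C_c·H/(1+e₀)·log₁₀(σ'_f/σ'_0) = 0.42×2.9/(1+1.28)×log₁₀(145.8/50.6)
    = 0.53421 × 0.45961 = 0.2455 m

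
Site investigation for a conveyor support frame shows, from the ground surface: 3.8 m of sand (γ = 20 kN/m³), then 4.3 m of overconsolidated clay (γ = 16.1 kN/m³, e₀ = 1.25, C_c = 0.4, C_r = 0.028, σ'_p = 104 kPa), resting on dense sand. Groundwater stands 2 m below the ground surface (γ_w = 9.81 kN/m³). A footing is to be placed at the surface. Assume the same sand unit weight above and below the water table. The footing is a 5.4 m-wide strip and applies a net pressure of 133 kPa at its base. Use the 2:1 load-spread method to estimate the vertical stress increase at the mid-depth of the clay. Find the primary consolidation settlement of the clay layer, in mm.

Mid-depth of clay below the ground surface: z = 3.8 + 4.3/2 = 5.95 m.
Total vertical stress at mid-clay: σ_v = 20×3.8 + 16.1×2.15 = 110.62 kPa.
Pore pressure: u = 9.81×(5.95 − 2) = 38.75 kPa.
Initial effective stress: σ'_0 = σ_v − u = 110.62 − 38.75 = 71.87 kPa.
Stress increase at mid-clay by the 2:1 spreading method:
Δσ = qB/(B+z) = 133×5.4/(5.4+5.95) = 63.278 kPa
Final effective stress: σ'_f = 71.87 + 63.278 = 135.15 kPa.
σ'_f = 135.15 > σ'_p = 104 kPa, so the stress path crosses the preconsolidation pressure — recompression up to σ'_p, then virgin compression beyond:
S_c = H/(1+e₀)·[C_r·log₁₀(σ'_p/σ'_0) + C_c·log₁₀(σ'_f/σ'_p)]
    = 4.3/2.25 × [0.028×log₁₀(104/71.87) + 0.4×log₁₀(135.15/104)]
    = 1.9111 × [0.0044936 + 0.045513] = 0.09557 m

S_c ≈ 95.6 mm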